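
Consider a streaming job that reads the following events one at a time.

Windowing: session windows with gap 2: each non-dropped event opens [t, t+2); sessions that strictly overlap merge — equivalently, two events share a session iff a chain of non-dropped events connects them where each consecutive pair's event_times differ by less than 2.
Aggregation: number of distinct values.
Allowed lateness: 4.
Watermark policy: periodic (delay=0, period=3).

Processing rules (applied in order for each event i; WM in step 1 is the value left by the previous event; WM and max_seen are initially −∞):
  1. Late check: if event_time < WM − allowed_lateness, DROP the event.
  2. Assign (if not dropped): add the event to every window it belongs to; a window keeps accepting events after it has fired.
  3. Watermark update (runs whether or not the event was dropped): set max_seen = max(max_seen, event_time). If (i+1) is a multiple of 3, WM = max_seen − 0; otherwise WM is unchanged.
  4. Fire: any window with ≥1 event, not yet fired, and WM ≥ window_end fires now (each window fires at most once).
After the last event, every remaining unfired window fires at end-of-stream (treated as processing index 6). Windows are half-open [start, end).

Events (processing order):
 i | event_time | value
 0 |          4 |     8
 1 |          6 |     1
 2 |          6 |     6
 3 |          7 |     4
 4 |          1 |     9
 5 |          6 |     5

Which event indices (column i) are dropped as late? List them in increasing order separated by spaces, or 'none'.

4

i=0 t=4 v=8: → [4,6); WM=−∞
i=1 t=6 v=1: → [6,8); WM=−∞
i=2 t=6 v=6: → [6,8); WM=6
i=3 t=7 v=4: → [6,9); WM=6
i=4 t=1 v=9: DROP (t<6-4); WM=6
i=5 t=6 v=5: → [6,9); WM=7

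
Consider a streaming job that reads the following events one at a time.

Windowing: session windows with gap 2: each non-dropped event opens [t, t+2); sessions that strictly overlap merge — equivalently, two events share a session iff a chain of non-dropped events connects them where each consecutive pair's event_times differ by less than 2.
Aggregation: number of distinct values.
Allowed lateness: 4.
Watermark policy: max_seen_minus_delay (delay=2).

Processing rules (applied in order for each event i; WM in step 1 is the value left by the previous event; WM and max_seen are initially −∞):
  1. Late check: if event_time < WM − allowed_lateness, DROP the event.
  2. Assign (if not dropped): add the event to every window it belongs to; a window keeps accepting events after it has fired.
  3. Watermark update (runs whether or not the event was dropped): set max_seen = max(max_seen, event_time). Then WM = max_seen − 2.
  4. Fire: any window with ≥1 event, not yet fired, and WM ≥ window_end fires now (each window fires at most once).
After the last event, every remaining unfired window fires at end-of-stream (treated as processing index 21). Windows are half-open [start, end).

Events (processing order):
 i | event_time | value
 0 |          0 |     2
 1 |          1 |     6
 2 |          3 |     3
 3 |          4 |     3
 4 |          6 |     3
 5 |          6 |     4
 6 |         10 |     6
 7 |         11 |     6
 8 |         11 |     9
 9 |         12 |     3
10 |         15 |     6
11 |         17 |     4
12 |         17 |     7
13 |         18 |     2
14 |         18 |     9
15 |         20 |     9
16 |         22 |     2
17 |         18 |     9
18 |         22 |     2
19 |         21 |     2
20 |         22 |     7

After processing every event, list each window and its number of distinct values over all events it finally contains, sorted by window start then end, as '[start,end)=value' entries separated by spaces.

i=0 t=0 v=2: → [0,2); WM=-2
i=1 t=1 v=6: → [0,3); WM=-1
i=2 t=3 v=3: → [3,5); WM=1
i=3 t=4 v=3: → [3,6); WM=2
i=4 t=6 v=3: → [6,8); WM=4
i=5 t=6 v=4: → [6,8); WM=4
i=6 t=10 v=6: → [10,12); WM=8
i=7 t=11 v=6: → [10,13); WM=9
i=8 t=11 v=9: → [10,13); WM=9
i=9 t=12 v=3: → [10,14); WM=10
i=10 t=15 v=6: → [15,17); WM=13
i=11 t=17 v=4: → [17,19); WM=15
i=12 t=17 v=7: → [17,19); WM=15
i=13 t=18 v=2: → [17,20); WM=16
i=14 t=18 v=9: → [17,20); WM=16
i=15 t=20 v=9: → [20,22); WM=18
i=16 t=22 v=2: → [22,24); WM=20
i=17 t=18 v=9: → [17,20); WM=20
i=18 t=22 v=2: → [22,24); WM=20
i=19 t=21 v=2: → [20,24); WM=20
i=20 t=22 v=7: → [20,24); WM=20

[0,3)=2 [3,6)=1 [6,8)=2 [10,14)=3 [15,17)=1 [17,20)=4 [20,24)=3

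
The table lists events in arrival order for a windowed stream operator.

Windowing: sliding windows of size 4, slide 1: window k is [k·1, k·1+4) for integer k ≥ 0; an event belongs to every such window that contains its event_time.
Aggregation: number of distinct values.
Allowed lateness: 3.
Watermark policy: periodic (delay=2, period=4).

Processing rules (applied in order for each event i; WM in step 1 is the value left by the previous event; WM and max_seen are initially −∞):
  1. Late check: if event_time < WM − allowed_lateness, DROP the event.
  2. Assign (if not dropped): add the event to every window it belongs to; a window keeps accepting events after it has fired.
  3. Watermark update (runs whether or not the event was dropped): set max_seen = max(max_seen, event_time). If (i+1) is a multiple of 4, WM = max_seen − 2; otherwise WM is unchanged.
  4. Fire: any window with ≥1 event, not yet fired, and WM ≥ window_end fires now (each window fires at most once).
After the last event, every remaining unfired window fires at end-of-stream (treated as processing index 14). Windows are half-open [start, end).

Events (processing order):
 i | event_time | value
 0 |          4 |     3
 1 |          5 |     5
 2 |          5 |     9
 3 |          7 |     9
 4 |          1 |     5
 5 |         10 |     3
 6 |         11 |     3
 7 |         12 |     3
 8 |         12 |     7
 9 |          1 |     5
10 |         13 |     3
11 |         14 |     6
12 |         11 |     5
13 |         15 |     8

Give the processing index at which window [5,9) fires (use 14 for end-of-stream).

7

i=0 t=4 v=3: → [4,8),[3,7),[2,6),[1,5); WM=−∞
i=1 t=5 v=5: → [5,9),[4,8),[3,7),[2,6); WM=−∞
i=2 t=5 v=9: → [5,9),[4,8),[3,7),[2,6); WM=−∞
i=3 t=7 v=9: → [7,11),[6,10),[5,9),[4,8); WM=5; [1,5) fires=1
i=4 t=1 v=5: DROP (t<5-3); WM=5
i=5 t=10 v=3: → [10,14),[9,13),[8,12),[7,11); WM=5
i=6 t=11 v=3: → [11,15),[10,14),[9,13),[8,12); WM=5
i=7 t=12 v=3: → [12,16),[11,15),[10,14),[9,13); WM=10; [2,6) fires=3 [3,7) fires=3 [4,8) fires=3 [5,9) fires=2 [6,10) fires=1
i=8 t=12 v=7: → [12,16),[11,15),[10,14),[9,13); WM=10
i=9 t=1 v=5: DROP (t<10-3); WM=10
i=10 t=13 v=3: → [13,17),[12,16),[11,15),[10,14); WM=10
i=11 t=14 v=6: → [14,18),[13,17),[12,16),[11,15); WM=12; [7,11) fires=2 [8,12) fires=1
i=12 t=11 v=5: → [11,15),[10,14),[9,13),[8,12); WM=12
i=13 t=15 v=8: → [15,19),[14,18),[13,17),[12,16); WM=12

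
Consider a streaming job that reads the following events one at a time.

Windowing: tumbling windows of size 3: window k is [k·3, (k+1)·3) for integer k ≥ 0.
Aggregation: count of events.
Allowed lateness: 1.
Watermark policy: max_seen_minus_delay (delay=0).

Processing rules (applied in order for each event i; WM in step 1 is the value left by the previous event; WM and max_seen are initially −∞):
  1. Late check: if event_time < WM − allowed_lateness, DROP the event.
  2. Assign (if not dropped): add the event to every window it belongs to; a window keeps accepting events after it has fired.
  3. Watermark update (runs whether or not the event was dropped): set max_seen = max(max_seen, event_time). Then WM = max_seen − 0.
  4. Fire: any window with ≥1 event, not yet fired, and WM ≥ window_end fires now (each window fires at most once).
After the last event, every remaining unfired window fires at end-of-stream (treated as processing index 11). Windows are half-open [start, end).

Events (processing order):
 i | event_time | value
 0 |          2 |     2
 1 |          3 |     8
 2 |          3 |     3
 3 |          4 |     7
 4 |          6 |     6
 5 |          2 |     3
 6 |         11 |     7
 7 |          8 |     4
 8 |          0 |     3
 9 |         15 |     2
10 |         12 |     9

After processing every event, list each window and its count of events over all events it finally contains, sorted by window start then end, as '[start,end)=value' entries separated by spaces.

[0,3)=1 [3,6)=3 [6,9)=1 [9,12)=1 [15,18)=1

i=0 t=2 v=2: → [0,3); WM=2
i=1 t=3 v=8: → [3,6); WM=3; [0,3) fires=1
i=2 t=3 v=3: → [3,6); WM=3
i=3 t=4 v=7: → [3,6); WM=4
i=4 t=6 v=6: → [6,9); WM=6; [3,6) fires=3
i=5 t=2 v=3: DROP (t<6-1); WM=6
i=6 t=11 v=7: → [9,12); WM=11; [6,9) fires=1
i=7 t=8 v=4: DROP (t<11-1); WM=11
i=8 t=0 v=3: DROP (t<11-1); WM=11
i=9 t=15 v=2: → [15,18); WM=15; [9,12) fires=1
i=10 t=12 v=9: DROP (t<15-1); WM=15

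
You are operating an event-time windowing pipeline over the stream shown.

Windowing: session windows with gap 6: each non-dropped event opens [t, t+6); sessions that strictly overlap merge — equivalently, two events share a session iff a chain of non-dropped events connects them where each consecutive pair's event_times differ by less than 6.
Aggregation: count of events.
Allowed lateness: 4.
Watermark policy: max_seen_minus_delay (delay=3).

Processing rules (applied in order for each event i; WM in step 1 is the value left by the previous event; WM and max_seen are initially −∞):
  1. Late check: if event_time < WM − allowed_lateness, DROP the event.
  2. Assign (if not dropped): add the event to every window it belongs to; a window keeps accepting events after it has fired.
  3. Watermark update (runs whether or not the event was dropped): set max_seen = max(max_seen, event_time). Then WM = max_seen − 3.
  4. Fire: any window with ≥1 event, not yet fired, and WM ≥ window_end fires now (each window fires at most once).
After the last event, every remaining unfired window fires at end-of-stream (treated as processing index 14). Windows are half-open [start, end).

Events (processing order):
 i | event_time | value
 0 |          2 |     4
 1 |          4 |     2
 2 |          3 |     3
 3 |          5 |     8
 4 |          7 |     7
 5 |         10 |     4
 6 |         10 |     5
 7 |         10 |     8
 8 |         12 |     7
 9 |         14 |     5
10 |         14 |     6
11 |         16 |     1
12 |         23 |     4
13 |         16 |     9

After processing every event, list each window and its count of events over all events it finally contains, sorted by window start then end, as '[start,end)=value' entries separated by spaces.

i=0 t=2 v=4: → [2,8); WM=-1
i=1 t=4 v=2: → [2,10); WM=1
i=2 t=3 v=3: → [2,10); WM=1
i=3 t=5 v=8: → [2,11); WM=2
i=4 t=7 v=7: → [2,13); WM=4
i=5 t=10 v=4: → [2,16); WM=7
i=6 t=10 v=5: → [2,16); WM=7
i=7 t=10 v=8: → [2,16); WM=7
i=8 t=12 v=7: → [2,18); WM=9
i=9 t=14 v=5: → [2,20); WM=11
i=10 t=14 v=6: → [2,20); WM=11
i=11 t=16 v=1: → [2,22); WM=13
i=12 t=23 v=4: → [23,29); WM=20
i=13 t=16 v=9: → [2,22); WM=20

[2,22)=13 [23,29)=1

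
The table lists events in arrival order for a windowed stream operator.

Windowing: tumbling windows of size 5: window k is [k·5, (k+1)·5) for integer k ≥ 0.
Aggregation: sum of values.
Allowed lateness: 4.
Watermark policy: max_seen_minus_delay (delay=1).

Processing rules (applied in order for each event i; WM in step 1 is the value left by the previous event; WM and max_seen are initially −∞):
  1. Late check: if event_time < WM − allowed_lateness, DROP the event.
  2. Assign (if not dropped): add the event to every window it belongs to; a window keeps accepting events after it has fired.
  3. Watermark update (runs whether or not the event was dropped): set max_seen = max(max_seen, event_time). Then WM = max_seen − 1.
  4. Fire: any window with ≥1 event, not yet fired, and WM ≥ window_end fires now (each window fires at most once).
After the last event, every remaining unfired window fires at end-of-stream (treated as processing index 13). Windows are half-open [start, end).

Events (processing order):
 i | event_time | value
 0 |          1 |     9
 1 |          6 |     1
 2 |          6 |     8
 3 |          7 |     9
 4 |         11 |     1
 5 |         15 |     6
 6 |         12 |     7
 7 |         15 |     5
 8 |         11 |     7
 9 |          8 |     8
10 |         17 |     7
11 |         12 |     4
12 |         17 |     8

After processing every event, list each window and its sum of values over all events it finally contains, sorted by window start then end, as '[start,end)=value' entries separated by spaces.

[0,5)=9 [5,10)=18 [10,15)=19 [15,20)=26

i=0 t=1 v=9: → [0,5); WM=0
i=1 t=6 v=1: → [5,10); WM=5; [0,5) fires=9
i=2 t=6 v=8: → [5,10); WM=5
i=3 t=7 v=9: → [5,10); WM=6
i=4 t=11 v=1: → [10,15); WM=10; [5,10) fires=18
i=5 t=15 v=6: → [15,20); WM=14
i=6 t=12 v=7: → [10,15); WM=14
i=7 t=15 v=5: → [15,20); WM=14
i=8 t=11 v=7: → [10,15); WM=14
i=9 t=8 v=8: DROP (t<14-4); WM=14
i=10 t=17 v=7: → [15,20); WM=16; [10,15) fires=15
i=11 t=12 v=4: → [10,15); WM=16
i=12 t=17 v=8: → [15,20); WM=16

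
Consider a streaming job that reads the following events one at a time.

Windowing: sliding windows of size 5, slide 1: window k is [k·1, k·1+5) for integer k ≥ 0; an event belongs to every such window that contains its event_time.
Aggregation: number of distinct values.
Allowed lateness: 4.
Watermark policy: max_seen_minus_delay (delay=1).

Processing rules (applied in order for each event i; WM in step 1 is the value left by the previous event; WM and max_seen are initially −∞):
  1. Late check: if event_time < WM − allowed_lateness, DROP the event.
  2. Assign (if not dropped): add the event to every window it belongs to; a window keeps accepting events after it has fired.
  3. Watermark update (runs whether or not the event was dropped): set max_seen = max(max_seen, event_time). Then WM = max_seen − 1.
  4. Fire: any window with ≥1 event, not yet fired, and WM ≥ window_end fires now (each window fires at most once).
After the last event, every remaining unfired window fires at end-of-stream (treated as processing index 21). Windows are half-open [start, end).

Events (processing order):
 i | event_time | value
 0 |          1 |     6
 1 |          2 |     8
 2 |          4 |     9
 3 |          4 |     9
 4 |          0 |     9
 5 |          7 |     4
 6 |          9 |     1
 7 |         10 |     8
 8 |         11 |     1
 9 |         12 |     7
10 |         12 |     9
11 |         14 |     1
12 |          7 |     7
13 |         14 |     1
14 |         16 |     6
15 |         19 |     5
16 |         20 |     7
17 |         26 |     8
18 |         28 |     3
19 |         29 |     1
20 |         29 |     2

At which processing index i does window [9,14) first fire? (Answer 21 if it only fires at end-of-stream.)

i=0 t=1 v=6: → [1,6),[0,5); WM=0
i=1 t=2 v=8: → [2,7),[1,6),[0,5); WM=1
i=2 t=4 v=9: → [4,9),[3,8),[2,7),[1,6),[0,5); WM=3
i=3 t=4 v=9: → [4,9),[3,8),[2,7),[1,6),[0,5); WM=3
i=4 t=0 v=9: → [0,5); WM=3
i=5 t=7 v=4: → [7,12),[6,11),[5,10),[4,9),[3,8); WM=6; [0,5) fires=3 [1,6) fires=3
i=6 t=9 v=1: → [9,14),[8,13),[7,12),[6,11),[5,10); WM=8; [2,7) fires=2 [3,8) fires=2
i=7 t=10 v=8: → [10,15),[9,14),[8,13),[7,12),[6,11); WM=9; [4,9) fires=2
i=8 t=11 v=1: → [11,16),[10,15),[9,14),[8,13),[7,12); WM=10; [5,10) fires=2
i=9 t=12 v=7: → [12,17),[11,16),[10,15),[9,14),[8,13); WM=11; [6,11) fires=3
i=10 t=12 v=9: → [12,17),[11,16),[10,15),[9,14),[8,13); WM=11
i=11 t=14 v=1: → [14,19),[13,18),[12,17),[11,16),[10,15); WM=13; [7,12) fires=3 [8,13) fires=4
i=12 t=7 v=7: DROP (t<13-4); WM=13
i=13 t=14 v=1: → [14,19),[13,18),[12,17),[11,16),[10,15); WM=13
i=14 t=16 v=6: → [16,21),[15,20),[14,19),[13,18),[12,17); WM=15; [9,14) fires=4 [10,15) fires=4
i=15 t=19 v=5: → [19,24),[18,23),[17,22),[16,21),[15,20); WM=18; [11,16) fires=3 [12,17) fires=4 [13,18) fires=2
i=16 t=20 v=7: → [20,25),[19,24),[18,23),[17,22),[16,21); WM=19; [14,19) fires=2
i=17 t=26 v=8: → [26,31),[25,30),[24,29),[23,28),[22,27); WM=25; [15,20) fires=2 [16,21) fires=3 [17,22) fires=2 [18,23) fires=2 [19,24) fires=2 [20,25) fires=1
i=18 t=28 v=3: → [28,33),[27,32),[26,31),[25,30),[24,29); WM=27; [22,27) fires=1
i=19 t=29 v=1: → [29,34),[28,33),[27,32),[26,31),[25,30); WM=28; [23,28) fires=1
i=20 t=29 v=2: → [29,34),[28,33),[27,32),[26,31),[25,30); WM=28

14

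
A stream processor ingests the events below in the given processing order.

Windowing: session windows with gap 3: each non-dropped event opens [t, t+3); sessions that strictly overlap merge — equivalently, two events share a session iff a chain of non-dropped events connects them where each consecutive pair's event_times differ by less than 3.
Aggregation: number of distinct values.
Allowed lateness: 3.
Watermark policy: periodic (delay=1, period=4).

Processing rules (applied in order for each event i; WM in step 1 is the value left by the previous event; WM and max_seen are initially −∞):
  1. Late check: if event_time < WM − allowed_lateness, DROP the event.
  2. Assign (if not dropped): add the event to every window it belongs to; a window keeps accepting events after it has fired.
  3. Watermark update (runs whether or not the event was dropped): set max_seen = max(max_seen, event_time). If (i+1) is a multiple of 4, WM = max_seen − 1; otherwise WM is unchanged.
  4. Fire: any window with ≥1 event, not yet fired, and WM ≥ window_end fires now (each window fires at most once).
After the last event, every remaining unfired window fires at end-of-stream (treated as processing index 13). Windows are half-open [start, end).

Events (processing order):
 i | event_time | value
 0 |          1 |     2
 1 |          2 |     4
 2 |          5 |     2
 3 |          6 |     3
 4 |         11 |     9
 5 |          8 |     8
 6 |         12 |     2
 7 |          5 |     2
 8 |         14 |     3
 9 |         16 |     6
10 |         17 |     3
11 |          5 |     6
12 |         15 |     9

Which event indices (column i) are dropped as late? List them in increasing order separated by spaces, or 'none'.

i=0 t=1 v=2: → [1,4); WM=−∞
i=1 t=2 v=4: → [1,5); WM=−∞
i=2 t=5 v=2: → [5,8); WM=−∞
i=3 t=6 v=3: → [5,9); WM=5
i=4 t=11 v=9: → [11,14); WM=5
i=5 t=8 v=8: → [5,11); WM=5
i=6 t=12 v=2: → [11,15); WM=5
i=7 t=5 v=2: → [5,11); WM=11
i=8 t=14 v=3: → [11,17); WM=11
i=9 t=16 v=6: → [11,19); WM=11
i=10 t=17 v=3: → [11,20); WM=11
i=11 t=5 v=6: DROP (t<11-3); WM=16
i=12 t=15 v=9: → [11,20); WM=16

11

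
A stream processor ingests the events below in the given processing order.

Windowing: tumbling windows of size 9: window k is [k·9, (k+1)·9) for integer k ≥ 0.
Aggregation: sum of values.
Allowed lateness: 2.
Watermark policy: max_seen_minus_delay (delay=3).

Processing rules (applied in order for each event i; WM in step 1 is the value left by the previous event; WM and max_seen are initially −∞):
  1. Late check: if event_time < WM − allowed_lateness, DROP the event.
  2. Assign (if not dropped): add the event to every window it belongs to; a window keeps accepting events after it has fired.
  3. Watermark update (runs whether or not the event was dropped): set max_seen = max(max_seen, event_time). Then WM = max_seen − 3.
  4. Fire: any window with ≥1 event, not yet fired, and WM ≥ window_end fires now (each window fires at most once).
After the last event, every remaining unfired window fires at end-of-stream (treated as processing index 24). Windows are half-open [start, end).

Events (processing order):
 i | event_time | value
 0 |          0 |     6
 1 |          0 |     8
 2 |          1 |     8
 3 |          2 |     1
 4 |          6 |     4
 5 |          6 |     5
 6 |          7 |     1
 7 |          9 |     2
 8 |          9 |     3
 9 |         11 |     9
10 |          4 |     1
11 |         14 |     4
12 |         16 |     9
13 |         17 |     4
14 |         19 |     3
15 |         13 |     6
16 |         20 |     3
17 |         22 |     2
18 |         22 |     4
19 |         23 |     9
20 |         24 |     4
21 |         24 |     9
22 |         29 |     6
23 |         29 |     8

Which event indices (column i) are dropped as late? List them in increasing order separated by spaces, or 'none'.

10 15

i=0 t=0 v=6: → [0,9); WM=-3
i=1 t=0 v=8: → [0,9); WM=-3
i=2 t=1 v=8: → [0,9); WM=-2
i=3 t=2 v=1: → [0,9); WM=-1
i=4 t=6 v=4: → [0,9); WM=3
i=5 t=6 v=5: → [0,9); WM=3
i=6 t=7 v=1: → [0,9); WM=4
i=7 t=9 v=2: → [9,18); WM=6
i=8 t=9 v=3: → [9,18); WM=6
i=9 t=11 v=9: → [9,18); WM=8
i=10 t=4 v=1: DROP (t<8-2); WM=8
i=11 t=14 v=4: → [9,18); WM=11; [0,9) fires=33
i=12 t=16 v=9: → [9,18); WM=13
i=13 t=17 v=4: → [9,18); WM=14
i=14 t=19 v=3: → [18,27); WM=16
i=15 t=13 v=6: DROP (t<16-2); WM=16
i=16 t=20 v=3: → [18,27); WM=17
i=17 t=22 v=2: → [18,27); WM=19; [9,18) fires=31
i=18 t=22 v=4: → [18,27); WM=19
i=19 t=23 v=9: → [18,27); WM=20
i=20 t=24 v=4: → [18,27); WM=21
i=21 t=24 v=9: → [18,27); WM=21
i=22 t=29 v=6: → [27,36); WM=26
i=23 t=29 v=8: → [27,36); WM=26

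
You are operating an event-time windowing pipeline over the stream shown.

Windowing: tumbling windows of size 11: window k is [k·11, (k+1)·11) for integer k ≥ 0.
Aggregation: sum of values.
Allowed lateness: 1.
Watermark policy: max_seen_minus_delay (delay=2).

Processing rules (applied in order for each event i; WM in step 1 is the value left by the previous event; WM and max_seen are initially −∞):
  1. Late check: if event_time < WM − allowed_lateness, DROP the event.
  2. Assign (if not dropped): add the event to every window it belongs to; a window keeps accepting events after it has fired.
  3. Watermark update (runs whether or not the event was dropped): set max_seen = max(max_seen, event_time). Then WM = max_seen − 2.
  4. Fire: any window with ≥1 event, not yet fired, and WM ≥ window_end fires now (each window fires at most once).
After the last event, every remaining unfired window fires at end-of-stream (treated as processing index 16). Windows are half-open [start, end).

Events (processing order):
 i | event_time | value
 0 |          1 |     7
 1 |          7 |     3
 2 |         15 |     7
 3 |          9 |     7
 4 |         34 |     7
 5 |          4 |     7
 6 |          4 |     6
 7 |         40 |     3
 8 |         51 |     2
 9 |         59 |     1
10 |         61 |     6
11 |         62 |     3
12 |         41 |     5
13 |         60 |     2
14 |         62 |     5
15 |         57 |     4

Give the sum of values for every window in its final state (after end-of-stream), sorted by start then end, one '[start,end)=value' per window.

i=0 t=1 v=7: → [0,11); WM=-1
i=1 t=7 v=3: → [0,11); WM=5
i=2 t=15 v=7: → [11,22); WM=13; [0,11) fires=10
i=3 t=9 v=7: DROP (t<13-1); WM=13
i=4 t=34 v=7: → [33,44); WM=32; [11,22) fires=7
i=5 t=4 v=7: DROP (t<32-1); WM=32
i=6 t=4 v=6: DROP (t<32-1); WM=32
i=7 t=40 v=3: → [33,44); WM=38
i=8 t=51 v=2: → [44,55); WM=49; [33,44) fires=10
i=9 t=59 v=1: → [55,66); WM=57; [44,55) fires=2
i=10 t=61 v=6: → [55,66); WM=59
i=11 t=62 v=3: → [55,66); WM=60
i=12 t=41 v=5: DROP (t<60-1); WM=60
i=13 t=60 v=2: → [55,66); WM=60
i=14 t=62 v=5: → [55,66); WM=60
i=15 t=57 v=4: DROP (t<60-1); WM=60

[0,11)=10 [11,22)=7 [33,44)=10 [44,55)=2 [55,66)=17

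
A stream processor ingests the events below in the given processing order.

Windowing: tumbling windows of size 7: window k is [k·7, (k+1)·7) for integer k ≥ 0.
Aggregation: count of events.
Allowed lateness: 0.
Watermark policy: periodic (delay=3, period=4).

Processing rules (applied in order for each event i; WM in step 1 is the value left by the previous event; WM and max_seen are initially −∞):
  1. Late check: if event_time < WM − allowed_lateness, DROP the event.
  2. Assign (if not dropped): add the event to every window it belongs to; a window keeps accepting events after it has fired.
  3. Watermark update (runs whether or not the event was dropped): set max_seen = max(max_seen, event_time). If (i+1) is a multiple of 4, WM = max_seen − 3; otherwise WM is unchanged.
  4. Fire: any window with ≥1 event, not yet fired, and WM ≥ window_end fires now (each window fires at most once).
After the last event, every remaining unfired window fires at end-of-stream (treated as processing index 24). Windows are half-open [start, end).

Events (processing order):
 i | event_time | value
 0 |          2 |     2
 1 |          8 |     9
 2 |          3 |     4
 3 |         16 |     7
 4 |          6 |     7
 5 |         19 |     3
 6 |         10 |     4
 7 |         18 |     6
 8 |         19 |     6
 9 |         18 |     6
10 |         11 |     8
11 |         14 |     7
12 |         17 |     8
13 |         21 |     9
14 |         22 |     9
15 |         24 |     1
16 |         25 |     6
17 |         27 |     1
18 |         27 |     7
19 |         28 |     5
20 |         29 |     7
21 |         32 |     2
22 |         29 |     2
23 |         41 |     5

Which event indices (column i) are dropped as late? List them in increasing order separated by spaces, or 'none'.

4 6 10 11

i=0 t=2 v=2: → [0,7); WM=−∞
i=1 t=8 v=9: → [7,14); WM=−∞
i=2 t=3 v=4: → [0,7); WM=−∞
i=3 t=16 v=7: → [14,21); WM=13; [0,7) fires=2
i=4 t=6 v=7: DROP (t<13-0); WM=13
i=5 t=19 v=3: → [14,21); WM=13
i=6 t=10 v=4: DROP (t<13-0); WM=13
i=7 t=18 v=6: → [14,21); WM=16; [7,14) fires=1
i=8 t=19 v=6: → [14,21); WM=16
i=9 t=18 v=6: → [14,21); WM=16
i=10 t=11 v=8: DROP (t<16-0); WM=16
i=11 t=14 v=7: DROP (t<16-0); WM=16
i=12 t=17 v=8: → [14,21); WM=16
i=13 t=21 v=9: → [21,28); WM=16
i=14 t=22 v=9: → [21,28); WM=16
i=15 t=24 v=1: → [21,28); WM=21; [14,21) fires=6
i=16 t=25 v=6: → [21,28); WM=21
i=17 t=27 v=1: → [21,28); WM=21
i=18 t=27 v=7: → [21,28); WM=21
i=19 t=28 v=5: → [28,35); WM=25
i=20 t=29 v=7: → [28,35); WM=25
i=21 t=32 v=2: → [28,35); WM=25
i=22 t=29 v=2: → [28,35); WM=25
i=23 t=41 v=5: → [35,42); WM=38; [21,28) fires=6 [28,35) fires=4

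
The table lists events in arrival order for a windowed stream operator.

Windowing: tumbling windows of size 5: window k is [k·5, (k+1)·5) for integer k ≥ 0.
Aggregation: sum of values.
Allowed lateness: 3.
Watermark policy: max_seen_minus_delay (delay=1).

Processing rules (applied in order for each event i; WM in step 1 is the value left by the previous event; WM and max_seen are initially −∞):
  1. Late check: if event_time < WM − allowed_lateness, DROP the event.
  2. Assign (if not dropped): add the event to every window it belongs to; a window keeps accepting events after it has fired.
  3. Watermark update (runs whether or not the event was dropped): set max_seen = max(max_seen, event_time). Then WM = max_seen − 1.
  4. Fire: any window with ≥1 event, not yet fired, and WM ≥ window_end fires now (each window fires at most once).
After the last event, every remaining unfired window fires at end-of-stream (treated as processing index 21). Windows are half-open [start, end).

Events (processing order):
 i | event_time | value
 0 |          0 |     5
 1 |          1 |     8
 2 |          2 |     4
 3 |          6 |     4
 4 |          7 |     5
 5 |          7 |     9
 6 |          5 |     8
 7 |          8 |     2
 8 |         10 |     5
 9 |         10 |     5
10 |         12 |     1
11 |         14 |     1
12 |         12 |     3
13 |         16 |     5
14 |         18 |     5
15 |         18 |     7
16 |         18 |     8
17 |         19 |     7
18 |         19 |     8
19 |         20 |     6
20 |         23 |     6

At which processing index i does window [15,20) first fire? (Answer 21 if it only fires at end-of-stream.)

20

i=0 t=0 v=5: → [0,5); WM=-1
i=1 t=1 v=8: → [0,5); WM=0
i=2 t=2 v=4: → [0,5); WM=1
i=3 t=6 v=4: → [5,10); WM=5; [0,5) fires=17
i=4 t=7 v=5: → [5,10); WM=6
i=5 t=7 v=9: → [5,10); WM=6
i=6 t=5 v=8: → [5,10); WM=6
i=7 t=8 v=2: → [5,10); WM=7
i=8 t=10 v=5: → [10,15); WM=9
i=9 t=10 v=5: → [10,15); WM=9
i=10 t=12 v=1: → [10,15); WM=11; [5,10) fires=28
i=11 t=14 v=1: → [10,15); WM=13
i=12 t=12 v=3: → [10,15); WM=13
i=13 t=16 v=5: → [15,20); WM=15; [10,15) fires=15
i=14 t=18 v=5: → [15,20); WM=17
i=15 t=18 v=7: → [15,20); WM=17
i=16 t=18 v=8: → [15,20); WM=17
i=17 t=19 v=7: → [15,20); WM=18
i=18 t=19 v=8: → [15,20); WM=18
i=19 t=20 v=6: → [20,25); WM=19
i=20 t=23 v=6: → [20,25); WM=22; [15,20) fires=40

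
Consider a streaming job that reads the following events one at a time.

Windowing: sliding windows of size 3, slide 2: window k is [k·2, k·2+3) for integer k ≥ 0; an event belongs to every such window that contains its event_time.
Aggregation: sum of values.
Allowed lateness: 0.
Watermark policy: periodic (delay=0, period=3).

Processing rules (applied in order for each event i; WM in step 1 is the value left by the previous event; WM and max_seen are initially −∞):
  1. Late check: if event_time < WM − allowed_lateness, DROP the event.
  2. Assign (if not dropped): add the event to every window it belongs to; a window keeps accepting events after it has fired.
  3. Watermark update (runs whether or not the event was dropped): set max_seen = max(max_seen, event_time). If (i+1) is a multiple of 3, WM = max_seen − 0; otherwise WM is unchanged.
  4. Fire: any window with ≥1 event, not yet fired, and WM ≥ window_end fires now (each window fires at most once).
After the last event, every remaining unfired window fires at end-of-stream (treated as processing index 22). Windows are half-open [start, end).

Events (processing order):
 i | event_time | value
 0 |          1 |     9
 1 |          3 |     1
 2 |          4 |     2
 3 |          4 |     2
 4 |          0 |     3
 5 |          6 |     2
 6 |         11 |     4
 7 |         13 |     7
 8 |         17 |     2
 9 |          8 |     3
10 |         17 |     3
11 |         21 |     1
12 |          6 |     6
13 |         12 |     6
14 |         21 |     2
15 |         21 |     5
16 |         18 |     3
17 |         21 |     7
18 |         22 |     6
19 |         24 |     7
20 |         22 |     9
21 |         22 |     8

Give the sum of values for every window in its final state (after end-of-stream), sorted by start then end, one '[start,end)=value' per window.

[0,3)=9 [2,5)=5 [4,7)=6 [6,9)=2 [10,13)=4 [12,15)=7 [16,19)=5 [20,23)=30 [22,25)=22 [24,27)=7

i=0 t=1 v=9: → [0,3); WM=−∞
i=1 t=3 v=1: → [2,5); WM=−∞
i=2 t=4 v=2: → [4,7),[2,5); WM=4; [0,3) fires=9
i=3 t=4 v=2: → [4,7),[2,5); WM=4
i=4 t=0 v=3: DROP (t<4-0); WM=4
i=5 t=6 v=2: → [6,9),[4,7); WM=6; [2,5) fires=5
i=6 t=11 v=4: → [10,13); WM=6
i=7 t=13 v=7: → [12,15); WM=6
i=8 t=17 v=2: → [16,19); WM=17; [4,7) fires=6 [6,9) fires=2 [10,13) fires=4 [12,15) fires=7
i=9 t=8 v=3: DROP (t<17-0); WM=17
i=10 t=17 v=3: → [16,19); WM=17
i=11 t=21 v=1: → [20,23); WM=21; [16,19) fires=5
i=12 t=6 v=6: DROP (t<21-0); WM=21
i=13 t=12 v=6: DROP (t<21-0); WM=21
i=14 t=21 v=2: → [20,23); WM=21
i=15 t=21 v=5: → [20,23); WM=21
i=16 t=18 v=3: DROP (t<21-0); WM=21
i=17 t=21 v=7: → [20,23); WM=21
i=18 t=22 v=6: → [22,25),[20,23); WM=21
i=19 t=24 v=7: → [24,27),[22,25); WM=21
i=20 t=22 v=9: → [22,25),[20,23); WM=24; [20,23) fires=30
i=21 t=22 v=8: DROP (t<24-0); WM=24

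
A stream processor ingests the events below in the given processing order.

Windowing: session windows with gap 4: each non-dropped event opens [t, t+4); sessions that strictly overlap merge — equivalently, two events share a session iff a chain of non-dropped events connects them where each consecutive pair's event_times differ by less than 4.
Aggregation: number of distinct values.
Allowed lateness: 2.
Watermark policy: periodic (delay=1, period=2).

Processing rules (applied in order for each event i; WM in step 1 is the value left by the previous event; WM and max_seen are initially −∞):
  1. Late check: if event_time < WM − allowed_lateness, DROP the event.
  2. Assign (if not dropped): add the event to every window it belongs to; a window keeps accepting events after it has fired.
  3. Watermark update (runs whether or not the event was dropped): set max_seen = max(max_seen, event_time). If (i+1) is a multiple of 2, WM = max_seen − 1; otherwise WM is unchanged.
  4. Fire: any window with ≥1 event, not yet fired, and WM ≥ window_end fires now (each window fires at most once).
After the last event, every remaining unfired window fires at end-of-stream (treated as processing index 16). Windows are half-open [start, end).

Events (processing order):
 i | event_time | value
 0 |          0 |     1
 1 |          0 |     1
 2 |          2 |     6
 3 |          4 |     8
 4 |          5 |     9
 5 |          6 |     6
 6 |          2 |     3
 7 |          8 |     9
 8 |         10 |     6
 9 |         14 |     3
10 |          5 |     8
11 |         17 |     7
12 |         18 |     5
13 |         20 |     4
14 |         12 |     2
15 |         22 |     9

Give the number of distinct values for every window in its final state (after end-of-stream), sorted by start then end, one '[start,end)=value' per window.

[0,14)=4 [14,26)=5

i=0 t=0 v=1: → [0,4); WM=−∞
i=1 t=0 v=1: → [0,4); WM=-1
i=2 t=2 v=6: → [0,6); WM=-1
i=3 t=4 v=8: → [0,8); WM=3
i=4 t=5 v=9: → [0,9); WM=3
i=5 t=6 v=6: → [0,10); WM=5
i=6 t=2 v=3: DROP (t<5-2); WM=5
i=7 t=8 v=9: → [0,12); WM=7
i=8 t=10 v=6: → [0,14); WM=7
i=9 t=14 v=3: → [14,18); WM=13
i=10 t=5 v=8: DROP (t<13-2); WM=13
i=11 t=17 v=7: → [14,21); WM=16
i=12 t=18 v=5: → [14,22); WM=16
i=13 t=20 v=4: → [14,24); WM=19
i=14 t=12 v=2: DROP (t<19-2); WM=19
i=15 t=22 v=9: → [14,26); WM=21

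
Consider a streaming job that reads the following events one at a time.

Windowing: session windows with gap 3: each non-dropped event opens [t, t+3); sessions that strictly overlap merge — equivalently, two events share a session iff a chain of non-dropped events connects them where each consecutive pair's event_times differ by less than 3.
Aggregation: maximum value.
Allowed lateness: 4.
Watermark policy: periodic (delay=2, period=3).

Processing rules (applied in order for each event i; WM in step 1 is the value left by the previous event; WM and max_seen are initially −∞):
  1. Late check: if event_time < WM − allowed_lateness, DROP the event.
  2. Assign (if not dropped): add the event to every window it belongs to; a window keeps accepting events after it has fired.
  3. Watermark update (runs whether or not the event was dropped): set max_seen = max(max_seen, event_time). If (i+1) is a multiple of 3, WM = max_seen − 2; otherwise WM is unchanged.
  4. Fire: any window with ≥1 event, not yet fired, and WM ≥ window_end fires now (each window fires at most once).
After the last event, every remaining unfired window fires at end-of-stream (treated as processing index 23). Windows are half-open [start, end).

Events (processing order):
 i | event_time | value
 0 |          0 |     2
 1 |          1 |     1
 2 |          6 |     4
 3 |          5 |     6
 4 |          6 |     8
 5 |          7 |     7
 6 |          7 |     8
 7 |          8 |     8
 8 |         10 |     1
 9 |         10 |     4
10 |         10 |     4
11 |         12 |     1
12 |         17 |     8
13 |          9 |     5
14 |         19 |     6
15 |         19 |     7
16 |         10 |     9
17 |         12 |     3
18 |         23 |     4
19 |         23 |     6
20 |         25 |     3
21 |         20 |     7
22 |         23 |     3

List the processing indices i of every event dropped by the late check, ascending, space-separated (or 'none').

16 17

i=0 t=0 v=2: → [0,3); WM=−∞
i=1 t=1 v=1: → [0,4); WM=−∞
i=2 t=6 v=4: → [6,9); WM=4
i=3 t=5 v=6: → [5,9); WM=4
i=4 t=6 v=8: → [5,9); WM=4
i=5 t=7 v=7: → [5,10); WM=5
i=6 t=7 v=8: → [5,10); WM=5
i=7 t=8 v=8: → [5,11); WM=5
i=8 t=10 v=1: → [5,13); WM=8
i=9 t=10 v=4: → [5,13); WM=8
i=10 t=10 v=4: → [5,13); WM=8
i=11 t=12 v=1: → [5,15); WM=10
i=12 t=17 v=8: → [17,20); WM=10
i=13 t=9 v=5: → [5,15); WM=10
i=14 t=19 v=6: → [17,22); WM=17
i=15 t=19 v=7: → [17,22); WM=17
i=16 t=10 v=9: DROP (t<17-4); WM=17
i=17 t=12 v=3: DROP (t<17-4); WM=17
i=18 t=23 v=4: → [23,26); WM=17
i=19 t=23 v=6: → [23,26); WM=17
i=20 t=25 v=3: → [23,28); WM=23
i=21 t=20 v=7: → [17,23); WM=23
i=22 t=23 v=3: → [23,28); WM=23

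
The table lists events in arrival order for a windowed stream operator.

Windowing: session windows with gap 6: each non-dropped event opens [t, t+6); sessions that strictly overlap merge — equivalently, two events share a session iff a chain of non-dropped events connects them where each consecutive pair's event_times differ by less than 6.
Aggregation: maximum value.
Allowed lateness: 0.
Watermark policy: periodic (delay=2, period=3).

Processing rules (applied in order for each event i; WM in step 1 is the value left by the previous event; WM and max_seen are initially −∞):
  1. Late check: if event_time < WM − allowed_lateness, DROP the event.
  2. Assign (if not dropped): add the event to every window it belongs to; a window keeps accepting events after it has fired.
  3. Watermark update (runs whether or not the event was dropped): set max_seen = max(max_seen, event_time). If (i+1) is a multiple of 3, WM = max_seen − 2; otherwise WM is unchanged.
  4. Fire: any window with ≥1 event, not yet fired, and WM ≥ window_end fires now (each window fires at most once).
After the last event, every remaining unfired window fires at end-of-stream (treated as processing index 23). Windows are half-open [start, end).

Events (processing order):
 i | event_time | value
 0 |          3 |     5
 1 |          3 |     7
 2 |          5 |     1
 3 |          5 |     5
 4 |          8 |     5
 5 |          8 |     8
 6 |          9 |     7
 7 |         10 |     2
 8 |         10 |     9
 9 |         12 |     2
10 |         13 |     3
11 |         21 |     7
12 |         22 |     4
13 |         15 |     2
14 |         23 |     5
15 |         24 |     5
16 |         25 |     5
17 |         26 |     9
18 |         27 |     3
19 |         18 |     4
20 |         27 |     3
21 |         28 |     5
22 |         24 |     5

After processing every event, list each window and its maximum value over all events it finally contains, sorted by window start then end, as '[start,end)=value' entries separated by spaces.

i=0 t=3 v=5: → [3,9); WM=−∞
i=1 t=3 v=7: → [3,9); WM=−∞
i=2 t=5 v=1: → [3,11); WM=3
i=3 t=5 v=5: → [3,11); WM=3
i=4 t=8 v=5: → [3,14); WM=3
i=5 t=8 v=8: → [3,14); WM=6
i=6 t=9 v=7: → [3,15); WM=6
i=7 t=10 v=2: → [3,16); WM=6
i=8 t=10 v=9: → [3,16); WM=8
i=9 t=12 v=2: → [3,18); WM=8
i=10 t=13 v=3: → [3,19); WM=8
i=11 t=21 v=7: → [21,27); WM=19
i=12 t=22 v=4: → [21,28); WM=19
i=13 t=15 v=2: DROP (t<19-0); WM=19
i=14 t=23 v=5: → [21,29); WM=21
i=15 t=24 v=5: → [21,30); WM=21
i=16 t=25 v=5: → [21,31); WM=21
i=17 t=26 v=9: → [21,32); WM=24
i=18 t=27 v=3: → [21,33); WM=24
i=19 t=18 v=4: DROP (t<24-0); WM=24
i=20 t=27 v=3: → [21,33); WM=25
i=21 t=28 v=5: → [21,34); WM=25
i=22 t=24 v=5: DROP (t<25-0); WM=25

[3,19)=9 [21,34)=9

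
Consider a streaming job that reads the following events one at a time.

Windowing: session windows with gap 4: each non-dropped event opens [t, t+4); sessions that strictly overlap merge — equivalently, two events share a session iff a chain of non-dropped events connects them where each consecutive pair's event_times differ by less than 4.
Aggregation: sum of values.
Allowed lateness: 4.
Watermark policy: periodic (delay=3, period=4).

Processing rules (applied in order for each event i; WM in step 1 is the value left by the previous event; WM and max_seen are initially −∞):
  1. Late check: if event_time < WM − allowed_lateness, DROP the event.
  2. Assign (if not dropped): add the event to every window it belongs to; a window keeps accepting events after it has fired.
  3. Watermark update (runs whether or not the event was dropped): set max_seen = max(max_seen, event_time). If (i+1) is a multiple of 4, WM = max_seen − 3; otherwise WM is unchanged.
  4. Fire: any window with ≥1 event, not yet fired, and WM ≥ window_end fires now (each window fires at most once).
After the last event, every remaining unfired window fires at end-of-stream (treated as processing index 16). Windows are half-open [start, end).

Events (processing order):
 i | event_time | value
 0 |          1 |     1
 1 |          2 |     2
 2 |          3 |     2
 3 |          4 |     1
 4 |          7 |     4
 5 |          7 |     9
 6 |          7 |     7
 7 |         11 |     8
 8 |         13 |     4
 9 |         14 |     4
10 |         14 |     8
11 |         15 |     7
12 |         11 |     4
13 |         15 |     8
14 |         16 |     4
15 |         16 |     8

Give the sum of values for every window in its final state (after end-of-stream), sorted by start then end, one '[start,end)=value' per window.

[1,11)=26 [11,20)=55

i=0 t=1 v=1: → [1,5); WM=−∞
i=1 t=2 v=2: → [1,6); WM=−∞
i=2 t=3 v=2: → [1,7); WM=−∞
i=3 t=4 v=1: → [1,8); WM=1
i=4 t=7 v=4: → [1,11); WM=1
i=5 t=7 v=9: → [1,11); WM=1
i=6 t=7 v=7: → [1,11); WM=1
i=7 t=11 v=8: → [11,15); WM=8
i=8 t=13 v=4: → [11,17); WM=8
i=9 t=14 v=4: → [11,18); WM=8
i=10 t=14 v=8: → [11,18); WM=8
i=11 t=15 v=7: → [11,19); WM=12
i=12 t=11 v=4: → [11,19); WM=12
i=13 t=15 v=8: → [11,19); WM=12
i=14 t=16 v=4: → [11,20); WM=12
i=15 t=16 v=8: → [11,20); WM=13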